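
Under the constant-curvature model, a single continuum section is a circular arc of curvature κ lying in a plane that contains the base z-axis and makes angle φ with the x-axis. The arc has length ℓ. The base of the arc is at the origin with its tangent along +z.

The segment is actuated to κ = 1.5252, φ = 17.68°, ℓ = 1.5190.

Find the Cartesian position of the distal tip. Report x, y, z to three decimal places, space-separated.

θ = κ·ℓ = 1.5252 × 1.5190 = 2.31678 rad
ρ = (1 − cos θ)/κ = (1 − -0.67869)/1.5252 = 1.10064
z = sin θ / κ = 0.73442/1.5252 = 0.48152
x = ρ cos φ = 1.10064 × cos(17.68°) = 1.04865
y = ρ sin φ = 1.10064 × sin(17.68°) = 0.33426

1.049 0.334 0.482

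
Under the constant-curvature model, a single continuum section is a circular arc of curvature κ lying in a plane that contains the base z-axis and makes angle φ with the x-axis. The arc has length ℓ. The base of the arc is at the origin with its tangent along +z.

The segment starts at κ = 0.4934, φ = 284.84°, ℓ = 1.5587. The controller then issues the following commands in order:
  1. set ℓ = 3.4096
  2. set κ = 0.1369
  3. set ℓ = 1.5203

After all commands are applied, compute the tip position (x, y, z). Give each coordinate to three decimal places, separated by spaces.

0.040 -0.152 1.509

initial: κ=0.4934, φ=284.84°, ℓ=1.5587
cmd 1: set ℓ=3.4096 → (κ,φ,ℓ)=(0.4934,284.84°,3.4096) → tip=(0.5769,-2.1771,2.0142)
cmd 2: set κ=0.1369 → (κ,φ,ℓ)=(0.1369,284.84°,3.4096) → tip=(0.2001,-0.7553,3.2871)
cmd 3: set ℓ=1.5203 → (κ,φ,ℓ)=(0.1369,284.84°,1.5203) → tip=(0.0404,-0.1524,1.5093)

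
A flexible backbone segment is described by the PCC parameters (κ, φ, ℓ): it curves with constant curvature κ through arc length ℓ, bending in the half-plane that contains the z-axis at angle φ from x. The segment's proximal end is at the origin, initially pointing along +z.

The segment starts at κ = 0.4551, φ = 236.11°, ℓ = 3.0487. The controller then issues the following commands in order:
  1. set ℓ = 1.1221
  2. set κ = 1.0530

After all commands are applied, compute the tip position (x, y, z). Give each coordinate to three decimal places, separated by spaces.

-0.329 -0.489 0.879

initial: κ=0.4551, φ=236.11°, ℓ=3.0487
cmd 1: set ℓ=1.1221 → (κ,φ,ℓ)=(0.4551,236.11°,1.1221) → tip=(-0.1563,-0.2327,1.0740)
cmd 2: set κ=1.0530 → (κ,φ,ℓ)=(1.0530,236.11°,1.1221) → tip=(-0.3286,-0.4892,0.8786)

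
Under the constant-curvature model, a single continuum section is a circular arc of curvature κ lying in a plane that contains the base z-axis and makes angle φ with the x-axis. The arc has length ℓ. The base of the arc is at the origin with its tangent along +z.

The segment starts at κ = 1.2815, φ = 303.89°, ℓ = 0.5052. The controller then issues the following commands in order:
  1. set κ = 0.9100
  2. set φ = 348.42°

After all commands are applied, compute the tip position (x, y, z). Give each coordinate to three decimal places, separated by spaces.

0.112 -0.023 0.488

initial: κ=1.2815, φ=303.89°, ℓ=0.5052
cmd 1: set κ=0.9100 → (κ,φ,ℓ)=(0.9100,303.89°,0.5052) → tip=(0.0636,-0.0947,0.4876)
cmd 2: set φ=348.42° → (κ,φ,ℓ)=(0.9100,348.42°,0.5052) → tip=(0.1118,-0.0229,0.4876)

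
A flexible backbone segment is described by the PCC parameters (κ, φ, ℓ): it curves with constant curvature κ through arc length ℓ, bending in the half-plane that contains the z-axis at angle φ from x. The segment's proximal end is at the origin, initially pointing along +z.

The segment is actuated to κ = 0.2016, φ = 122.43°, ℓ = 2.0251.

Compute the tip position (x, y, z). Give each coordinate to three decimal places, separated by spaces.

-0.219 0.344 1.969

θ = κ·ℓ = 0.2016 × 2.0251 = 0.40826 rad
ρ = (1 − cos θ)/κ = (1 − 0.91781)/0.2016 = 0.40767
z = sin θ / κ = 0.39701/0.2016 = 1.96931
x = ρ cos φ = 0.40767 × cos(122.43°) = -0.21862
y = ρ sin φ = 0.40767 × sin(122.43°) = 0.34410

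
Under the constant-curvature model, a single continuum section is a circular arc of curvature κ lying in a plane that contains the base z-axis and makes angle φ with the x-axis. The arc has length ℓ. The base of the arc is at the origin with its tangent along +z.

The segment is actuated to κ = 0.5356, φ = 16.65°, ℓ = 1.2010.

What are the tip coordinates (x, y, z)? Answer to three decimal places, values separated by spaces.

0.357 0.107 1.120

θ = κ·ℓ = 0.5356 × 1.2010 = 0.64326 rad
ρ = (1 − cos θ)/κ = (1 − 0.80015)/0.5356 = 0.37314
z = sin θ / κ = 0.59980/0.5356 = 1.11987
x = ρ cos φ = 0.37314 × cos(16.65°) = 0.35749
y = ρ sin φ = 0.37314 × sin(16.65°) = 0.10691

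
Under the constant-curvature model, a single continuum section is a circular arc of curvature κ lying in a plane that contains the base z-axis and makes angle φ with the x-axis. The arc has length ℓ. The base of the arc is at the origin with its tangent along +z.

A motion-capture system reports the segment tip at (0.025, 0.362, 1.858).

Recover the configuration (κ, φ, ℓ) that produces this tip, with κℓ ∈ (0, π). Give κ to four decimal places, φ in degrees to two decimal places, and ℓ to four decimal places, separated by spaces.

0.2025 86.05 1.9049

ρ = √(x²+y²) = √(0.025² + 0.362²) = 0.36286
φ = atan2(y, x) mod 360° = atan2(0.362, 0.025) = 86.0494°
|p|² = ρ² + z² = 0.36286² + 1.858² = 3.58383
κ = 2ρ / |p|² = 2×0.36286 / 3.58383 = 0.20250
θ = 2·atan2(ρ, z) = 2·atan2(0.36286, 1.858) = 0.38574 rad
ℓ = θ/κ = 0.38574/0.20250 = 1.90489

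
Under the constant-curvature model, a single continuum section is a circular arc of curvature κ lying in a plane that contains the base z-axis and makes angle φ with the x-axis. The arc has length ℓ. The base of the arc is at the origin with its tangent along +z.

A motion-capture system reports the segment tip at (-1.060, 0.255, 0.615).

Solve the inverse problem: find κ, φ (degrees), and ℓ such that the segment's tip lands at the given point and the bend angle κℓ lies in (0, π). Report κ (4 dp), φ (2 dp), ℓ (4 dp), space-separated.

ρ = √(x²+y²) = √(-1.060² + 0.255²) = 1.09024
φ = atan2(y, x) mod 360° = atan2(0.255, -1.060) = 166.4736°
|p|² = ρ² + z² = 1.09024² + 0.615² = 1.56685
κ = 2ρ / |p|² = 2×1.09024 / 1.56685 = 1.39163
θ = 2·atan2(ρ, z) = 2·atan2(1.09024, 0.615) = 2.11439 rad
ℓ = θ/κ = 2.11439/1.39163 = 1.51936

1.3916 166.47 1.5194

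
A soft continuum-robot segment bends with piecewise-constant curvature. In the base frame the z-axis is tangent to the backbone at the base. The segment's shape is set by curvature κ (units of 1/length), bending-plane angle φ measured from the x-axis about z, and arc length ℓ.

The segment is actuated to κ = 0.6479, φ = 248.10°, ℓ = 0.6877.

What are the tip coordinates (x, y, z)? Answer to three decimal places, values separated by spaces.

-0.056 -0.140 0.665

θ = κ·ℓ = 0.6479 × 0.6877 = 0.44556 rad
ρ = (1 − cos θ)/κ = (1 − 0.90237)/0.6479 = 0.15069
z = sin θ / κ = 0.43096/0.6479 = 0.66517
x = ρ cos φ = 0.15069 × cos(248.10°) = -0.05620
y = ρ sin φ = 0.15069 × sin(248.10°) = -0.13981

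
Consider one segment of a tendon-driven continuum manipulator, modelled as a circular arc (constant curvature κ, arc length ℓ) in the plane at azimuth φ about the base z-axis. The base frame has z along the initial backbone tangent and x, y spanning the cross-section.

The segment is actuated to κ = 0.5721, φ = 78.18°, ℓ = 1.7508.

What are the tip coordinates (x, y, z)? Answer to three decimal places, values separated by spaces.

0.165 0.789 1.472

θ = κ·ℓ = 0.5721 × 1.7508 = 1.00163 rad
ρ = (1 − cos θ)/κ = (1 − 0.53893)/0.5721 = 0.80593
z = sin θ / κ = 0.84235/0.5721 = 1.47239
x = ρ cos φ = 0.80593 × cos(78.18°) = 0.16508
y = ρ sin φ = 0.80593 × sin(78.18°) = 0.78884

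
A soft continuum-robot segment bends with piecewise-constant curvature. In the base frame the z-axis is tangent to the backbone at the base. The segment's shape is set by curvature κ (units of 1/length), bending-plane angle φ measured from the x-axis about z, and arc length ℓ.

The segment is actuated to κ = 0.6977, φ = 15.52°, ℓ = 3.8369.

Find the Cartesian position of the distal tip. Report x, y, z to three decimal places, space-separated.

2.616 0.726 0.642

θ = κ·ℓ = 0.6977 × 3.8369 = 2.67701 rad
ρ = (1 − cos θ)/κ = (1 − -0.89401)/0.6977 = 2.71464
z = sin θ / κ = 0.44805/0.6977 = 0.64219
x = ρ cos φ = 2.71464 × cos(15.52°) = 2.61566
y = ρ sin φ = 2.71464 × sin(15.52°) = 0.72637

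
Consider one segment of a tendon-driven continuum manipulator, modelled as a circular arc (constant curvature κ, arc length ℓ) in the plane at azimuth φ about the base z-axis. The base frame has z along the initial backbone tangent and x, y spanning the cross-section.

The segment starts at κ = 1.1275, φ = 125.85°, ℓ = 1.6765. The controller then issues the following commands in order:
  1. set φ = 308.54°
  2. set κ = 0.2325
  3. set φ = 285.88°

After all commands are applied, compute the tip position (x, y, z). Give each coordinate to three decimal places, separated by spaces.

initial: κ=1.1275, φ=125.85°, ℓ=1.6765
cmd 1: set φ=308.54° → (κ,φ,ℓ)=(1.1275,308.54°,1.6765) → tip=(0.7261,-0.9116,0.8420)
cmd 2: set κ=0.2325 → (κ,φ,ℓ)=(0.2325,308.54°,1.6765) → tip=(0.2010,-0.2523,1.6344)
cmd 3: set φ=285.88° → (κ,φ,ℓ)=(0.2325,285.88°,1.6765) → tip=(0.0883,-0.3103,1.6344)

0.088 -0.310 1.634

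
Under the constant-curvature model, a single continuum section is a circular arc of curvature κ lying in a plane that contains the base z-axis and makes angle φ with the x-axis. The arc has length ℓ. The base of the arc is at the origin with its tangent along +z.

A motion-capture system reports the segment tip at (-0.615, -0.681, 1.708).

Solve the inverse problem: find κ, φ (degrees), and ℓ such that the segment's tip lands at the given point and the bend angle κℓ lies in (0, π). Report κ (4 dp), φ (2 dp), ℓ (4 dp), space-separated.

0.4882 227.92 2.0197

ρ = √(x²+y²) = √(-0.615² + -0.681²) = 0.91760
φ = atan2(y, x) mod 360° = atan2(-0.681, -0.615) = 227.9153°
|p|² = ρ² + z² = 0.91760² + 1.708² = 3.75925
κ = 2ρ / |p|² = 2×0.91760 / 3.75925 = 0.48818
θ = 2·atan2(ρ, z) = 2·atan2(0.91760, 1.708) = 0.98598 rad
ℓ = θ/κ = 0.98598/0.48818 = 2.01970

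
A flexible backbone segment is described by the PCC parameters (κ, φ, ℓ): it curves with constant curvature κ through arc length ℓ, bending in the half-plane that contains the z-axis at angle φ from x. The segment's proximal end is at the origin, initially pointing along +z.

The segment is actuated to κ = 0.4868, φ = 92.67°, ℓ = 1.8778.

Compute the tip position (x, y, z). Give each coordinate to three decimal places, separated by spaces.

-0.037 0.799 1.627

θ = κ·ℓ = 0.4868 × 1.8778 = 0.91411 rad
ρ = (1 − cos θ)/κ = (1 − 0.61049)/0.4868 = 0.80014
z = sin θ / κ = 0.79202/0.4868 = 1.62700
x = ρ cos φ = 0.80014 × cos(92.67°) = -0.03727
y = ρ sin φ = 0.80014 × sin(92.67°) = 0.79927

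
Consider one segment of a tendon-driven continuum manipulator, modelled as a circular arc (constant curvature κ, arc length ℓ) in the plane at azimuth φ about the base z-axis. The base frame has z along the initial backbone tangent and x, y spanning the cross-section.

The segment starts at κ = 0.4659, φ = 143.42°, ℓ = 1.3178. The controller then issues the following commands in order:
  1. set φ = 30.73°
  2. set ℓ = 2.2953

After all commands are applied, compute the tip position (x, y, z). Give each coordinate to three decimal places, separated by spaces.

initial: κ=0.4659, φ=143.42°, ℓ=1.3178
cmd 1: set φ=30.73° → (κ,φ,ℓ)=(0.4659,30.73°,1.3178) → tip=(0.3369,0.2003,1.2366)
cmd 2: set ℓ=2.2953 → (κ,φ,ℓ)=(0.4659,30.73°,2.2953) → tip=(0.9582,0.5696,1.8822)

0.958 0.570 1.882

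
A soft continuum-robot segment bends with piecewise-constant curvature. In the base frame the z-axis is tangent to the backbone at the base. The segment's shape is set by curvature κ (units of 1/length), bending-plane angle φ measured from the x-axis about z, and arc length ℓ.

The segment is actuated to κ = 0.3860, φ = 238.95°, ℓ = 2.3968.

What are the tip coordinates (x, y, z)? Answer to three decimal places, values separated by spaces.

θ = κ·ℓ = 0.3860 × 2.3968 = 0.92516 rad
ρ = (1 − cos θ)/κ = (1 − 0.60170)/0.3860 = 1.03186
z = sin θ / κ = 0.79872/0.3860 = 2.06922
x = ρ cos φ = 1.03186 × cos(238.95°) = -0.53222
y = ρ sin φ = 1.03186 × sin(238.95°) = -0.88401

-0.532 -0.884 2.069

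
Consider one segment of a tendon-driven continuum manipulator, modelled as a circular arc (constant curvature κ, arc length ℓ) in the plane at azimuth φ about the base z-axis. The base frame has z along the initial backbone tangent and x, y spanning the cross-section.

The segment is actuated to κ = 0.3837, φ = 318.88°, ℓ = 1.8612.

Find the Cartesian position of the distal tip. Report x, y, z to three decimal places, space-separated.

θ = κ·ℓ = 0.3837 × 1.8612 = 0.71414 rad
ρ = (1 − cos θ)/κ = (1 − 0.75566)/0.3837 = 0.63681
z = sin θ / κ = 0.65497/0.3837 = 1.70698
x = ρ cos φ = 0.63681 × cos(318.88°) = 0.47973
y = ρ sin φ = 0.63681 × sin(318.88°) = -0.41879

0.480 -0.419 1.707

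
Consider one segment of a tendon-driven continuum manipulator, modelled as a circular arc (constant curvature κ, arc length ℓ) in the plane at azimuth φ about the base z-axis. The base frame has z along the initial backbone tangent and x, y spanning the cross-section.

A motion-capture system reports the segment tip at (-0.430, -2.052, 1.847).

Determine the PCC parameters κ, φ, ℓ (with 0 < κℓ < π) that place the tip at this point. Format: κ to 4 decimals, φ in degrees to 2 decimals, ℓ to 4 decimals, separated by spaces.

0.5371 258.16 3.1599

ρ = √(x²+y²) = √(-0.430² + -2.052²) = 2.09657
φ = atan2(y, x) mod 360° = atan2(-2.052, -0.430) = 258.1648°
|p|² = ρ² + z² = 2.09657² + 1.847² = 7.80701
κ = 2ρ / |p|² = 2×2.09657 / 7.80701 = 0.53710
θ = 2·atan2(ρ, z) = 2·atan2(2.09657, 1.847) = 1.69720 rad
ℓ = θ/κ = 1.69720/0.53710 = 3.15994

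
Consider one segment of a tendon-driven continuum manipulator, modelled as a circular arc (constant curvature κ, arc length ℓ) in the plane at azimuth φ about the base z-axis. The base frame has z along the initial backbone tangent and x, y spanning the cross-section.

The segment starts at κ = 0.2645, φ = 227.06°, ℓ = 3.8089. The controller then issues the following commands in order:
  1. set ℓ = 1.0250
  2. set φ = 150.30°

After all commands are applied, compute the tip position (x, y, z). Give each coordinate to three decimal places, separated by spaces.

-0.120 0.068 1.012

initial: κ=0.2645, φ=227.06°, ℓ=3.8089
cmd 1: set ℓ=1.0250 → (κ,φ,ℓ)=(0.2645,227.06°,1.0250) → tip=(-0.0941,-0.1011,1.0125)
cmd 2: set φ=150.30° → (κ,φ,ℓ)=(0.2645,150.30°,1.0250) → tip=(-0.1200,0.0684,1.0125)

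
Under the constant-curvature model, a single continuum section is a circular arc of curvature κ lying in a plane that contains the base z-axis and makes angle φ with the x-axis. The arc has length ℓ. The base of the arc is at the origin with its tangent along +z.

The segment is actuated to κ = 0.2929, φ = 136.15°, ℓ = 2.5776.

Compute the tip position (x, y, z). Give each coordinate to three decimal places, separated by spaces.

-0.669 0.643 2.340

θ = κ·ℓ = 0.2929 × 2.5776 = 0.75498 rad
ρ = (1 − cos θ)/κ = (1 − 0.72829)/0.2929 = 0.92767
z = sin θ / κ = 0.68527/0.2929 = 2.33962
x = ρ cos φ = 0.92767 × cos(136.15°) = -0.66899
y = ρ sin φ = 0.92767 × sin(136.15°) = 0.64266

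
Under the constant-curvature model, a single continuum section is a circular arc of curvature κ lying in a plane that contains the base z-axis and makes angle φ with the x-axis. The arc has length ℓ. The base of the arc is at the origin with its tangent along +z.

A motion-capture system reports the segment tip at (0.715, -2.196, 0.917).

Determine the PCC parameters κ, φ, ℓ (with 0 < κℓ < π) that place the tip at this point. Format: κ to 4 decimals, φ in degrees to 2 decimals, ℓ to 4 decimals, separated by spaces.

ρ = √(x²+y²) = √(0.715² + -2.196²) = 2.30947
φ = atan2(y, x) mod 360° = atan2(-2.196, 0.715) = 288.0348°
|p|² = ρ² + z² = 2.30947² + 0.917² = 6.17453
κ = 2ρ / |p|² = 2×2.30947 / 6.17453 = 0.74806
θ = 2·atan2(ρ, z) = 2·atan2(2.30947, 0.917) = 2.38565 rad
ℓ = θ/κ = 2.38565/0.74806 = 3.18911

0.7481 288.03 3.1891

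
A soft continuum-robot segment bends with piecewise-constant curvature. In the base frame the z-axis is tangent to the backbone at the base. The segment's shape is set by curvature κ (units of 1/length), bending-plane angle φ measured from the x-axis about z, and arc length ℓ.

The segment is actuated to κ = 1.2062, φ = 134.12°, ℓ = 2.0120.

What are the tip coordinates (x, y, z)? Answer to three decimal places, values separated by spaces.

-1.013 1.045 0.543

θ = κ·ℓ = 1.2062 × 2.0120 = 2.42687 rad
ρ = (1 − cos θ)/κ = (1 − -0.75528)/1.2062 = 1.45521
z = sin θ / κ = 0.65540/1.2062 = 0.54336
x = ρ cos φ = 1.45521 × cos(134.12°) = -1.01307
y = ρ sin φ = 1.45521 × sin(134.12°) = 1.04467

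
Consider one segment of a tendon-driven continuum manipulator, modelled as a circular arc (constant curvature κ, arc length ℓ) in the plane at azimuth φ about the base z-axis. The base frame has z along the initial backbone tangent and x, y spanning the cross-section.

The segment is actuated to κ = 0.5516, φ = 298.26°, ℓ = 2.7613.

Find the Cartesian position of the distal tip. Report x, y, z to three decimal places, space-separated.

0.817 -1.521 1.811

θ = κ·ℓ = 0.5516 × 2.7613 = 1.52313 rad
ρ = (1 − cos θ)/κ = (1 − 0.04765)/0.5516 = 1.72653
z = sin θ / κ = 0.99886/0.5516 = 1.81085
x = ρ cos φ = 1.72653 × cos(298.26°) = 0.81747
y = ρ sin φ = 1.72653 × sin(298.26°) = -1.52074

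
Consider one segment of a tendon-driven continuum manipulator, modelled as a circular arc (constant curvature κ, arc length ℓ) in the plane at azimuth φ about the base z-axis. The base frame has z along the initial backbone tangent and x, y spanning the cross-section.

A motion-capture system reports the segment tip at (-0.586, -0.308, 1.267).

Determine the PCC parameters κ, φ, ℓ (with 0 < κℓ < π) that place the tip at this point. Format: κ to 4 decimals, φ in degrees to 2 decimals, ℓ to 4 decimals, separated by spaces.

ρ = √(x²+y²) = √(-0.586² + -0.308²) = 0.66201
φ = atan2(y, x) mod 360° = atan2(-0.308, -0.586) = 207.7263°
|p|² = ρ² + z² = 0.66201² + 1.267² = 2.04355
κ = 2ρ / |p|² = 2×0.66201 / 2.04355 = 0.64790
θ = 2·atan2(ρ, z) = 2·atan2(0.66201, 1.267) = 0.96298 rad
ℓ = θ/κ = 0.96298/0.64790 = 1.48629

0.6479 207.73 1.4863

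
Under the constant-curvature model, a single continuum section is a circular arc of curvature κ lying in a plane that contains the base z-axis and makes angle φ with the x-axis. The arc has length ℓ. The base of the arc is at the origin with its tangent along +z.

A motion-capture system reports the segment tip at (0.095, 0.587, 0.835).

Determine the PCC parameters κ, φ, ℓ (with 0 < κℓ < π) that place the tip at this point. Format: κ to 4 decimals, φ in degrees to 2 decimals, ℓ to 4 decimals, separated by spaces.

1.1318 80.81 1.0936

ρ = √(x²+y²) = √(0.095² + 0.587²) = 0.59464
φ = atan2(y, x) mod 360° = atan2(0.587, 0.095) = 80.8070°
|p|² = ρ² + z² = 0.59464² + 0.835² = 1.05082
κ = 2ρ / |p|² = 2×0.59464 / 1.05082 = 1.13176
θ = 2·atan2(ρ, z) = 2·atan2(0.59464, 0.835) = 1.23766 rad
ℓ = θ/κ = 1.23766/1.13176 = 1.09357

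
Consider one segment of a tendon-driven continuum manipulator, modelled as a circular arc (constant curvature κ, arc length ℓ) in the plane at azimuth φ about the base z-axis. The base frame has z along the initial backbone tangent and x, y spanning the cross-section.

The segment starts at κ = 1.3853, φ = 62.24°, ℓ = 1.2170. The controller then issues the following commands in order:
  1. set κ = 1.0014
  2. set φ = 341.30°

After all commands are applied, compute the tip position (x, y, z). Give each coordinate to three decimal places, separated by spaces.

0.620 -0.210 0.937

initial: κ=1.3853, φ=62.24°, ℓ=1.2170
cmd 1: set κ=1.0014 → (κ,φ,ℓ)=(1.0014,62.24°,1.2170) → tip=(0.3047,0.5789,0.9373)
cmd 2: set φ=341.30° → (κ,φ,ℓ)=(1.0014,341.30°,1.2170) → tip=(0.6197,-0.2098,0.9373)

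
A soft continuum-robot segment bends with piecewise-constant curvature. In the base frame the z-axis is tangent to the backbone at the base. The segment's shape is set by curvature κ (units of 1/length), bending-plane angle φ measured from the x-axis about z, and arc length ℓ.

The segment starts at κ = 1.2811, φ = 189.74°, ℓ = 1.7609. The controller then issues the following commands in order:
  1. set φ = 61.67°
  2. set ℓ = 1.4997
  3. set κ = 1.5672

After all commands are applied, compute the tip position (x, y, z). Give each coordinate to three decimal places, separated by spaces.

initial: κ=1.2811, φ=189.74°, ℓ=1.7609
cmd 1: set φ=61.67° → (κ,φ,ℓ)=(1.2811,61.67°,1.7609) → tip=(0.6048,1.1218,0.6044)
cmd 2: set ℓ=1.4997 → (κ,φ,ℓ)=(1.2811,61.67°,1.4997) → tip=(0.4976,0.9230,0.7331)
cmd 3: set κ=1.5672 → (κ,φ,ℓ)=(1.5672,61.67°,1.4997) → tip=(0.5157,0.9565,0.4538)

0.516 0.956 0.454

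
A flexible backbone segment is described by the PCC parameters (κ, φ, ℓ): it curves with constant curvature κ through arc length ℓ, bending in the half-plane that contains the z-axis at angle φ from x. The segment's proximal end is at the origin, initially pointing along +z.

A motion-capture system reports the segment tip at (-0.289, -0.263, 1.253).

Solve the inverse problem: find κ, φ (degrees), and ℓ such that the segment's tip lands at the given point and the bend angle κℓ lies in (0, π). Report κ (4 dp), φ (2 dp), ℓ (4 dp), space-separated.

ρ = √(x²+y²) = √(-0.289² + -0.263²) = 0.39076
φ = atan2(y, x) mod 360° = atan2(-0.263, -0.289) = 222.3033°
|p|² = ρ² + z² = 0.39076² + 1.253² = 1.72270
κ = 2ρ / |p|² = 2×0.39076 / 1.72270 = 0.45366
θ = 2·atan2(ρ, z) = 2·atan2(0.39076, 1.253) = 0.60460 rad
ℓ = θ/κ = 0.60460/0.45366 = 1.33272

0.4537 222.30 1.3327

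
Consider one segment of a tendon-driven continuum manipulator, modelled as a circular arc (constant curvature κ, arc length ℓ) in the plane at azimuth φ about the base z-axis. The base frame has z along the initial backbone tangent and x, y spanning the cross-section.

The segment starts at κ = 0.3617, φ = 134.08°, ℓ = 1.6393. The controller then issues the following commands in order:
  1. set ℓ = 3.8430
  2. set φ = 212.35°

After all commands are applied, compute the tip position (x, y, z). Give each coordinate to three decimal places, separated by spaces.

-1.916 -1.213 2.720

initial: κ=0.3617, φ=134.08°, ℓ=1.6393
cmd 1: set ℓ=3.8430 → (κ,φ,ℓ)=(0.3617,134.08°,3.8430) → tip=(-1.5775,1.6290,2.7197)
cmd 2: set φ=212.35° → (κ,φ,ℓ)=(0.3617,212.35°,3.8430) → tip=(-1.9157,-1.2134,2.7197)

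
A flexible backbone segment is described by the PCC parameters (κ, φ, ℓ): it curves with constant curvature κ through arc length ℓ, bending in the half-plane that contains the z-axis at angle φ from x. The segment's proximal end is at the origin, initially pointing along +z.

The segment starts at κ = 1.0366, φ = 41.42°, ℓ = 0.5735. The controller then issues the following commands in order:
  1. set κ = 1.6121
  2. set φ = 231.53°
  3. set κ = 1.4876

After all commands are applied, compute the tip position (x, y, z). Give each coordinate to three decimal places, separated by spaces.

-0.143 -0.180 0.506

initial: κ=1.0366, φ=41.42°, ℓ=0.5735
cmd 1: set κ=1.6121 → (κ,φ,ℓ)=(1.6121,41.42°,0.5735) → tip=(0.1850,0.1632,0.4952)
cmd 2: set φ=231.53° → (κ,φ,ℓ)=(1.6121,231.53°,0.5735) → tip=(-0.1535,-0.1932,0.4952)
cmd 3: set κ=1.4876 → (κ,φ,ℓ)=(1.4876,231.53°,0.5735) → tip=(-0.1432,-0.1802,0.5064)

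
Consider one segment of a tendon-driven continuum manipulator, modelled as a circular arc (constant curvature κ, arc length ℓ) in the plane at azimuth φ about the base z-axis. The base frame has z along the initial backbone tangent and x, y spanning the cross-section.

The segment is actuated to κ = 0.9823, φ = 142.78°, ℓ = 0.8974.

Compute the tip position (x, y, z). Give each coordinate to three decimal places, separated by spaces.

-0.295 0.224 0.786

θ = κ·ℓ = 0.9823 × 0.8974 = 0.88152 rad
ρ = (1 − cos θ)/κ = (1 − 0.63598)/0.9823 = 0.37058
z = sin θ / κ = 0.77170/0.9823 = 0.78561
x = ρ cos φ = 0.37058 × cos(142.78°) = -0.29510
y = ρ sin φ = 0.37058 × sin(142.78°) = 0.22415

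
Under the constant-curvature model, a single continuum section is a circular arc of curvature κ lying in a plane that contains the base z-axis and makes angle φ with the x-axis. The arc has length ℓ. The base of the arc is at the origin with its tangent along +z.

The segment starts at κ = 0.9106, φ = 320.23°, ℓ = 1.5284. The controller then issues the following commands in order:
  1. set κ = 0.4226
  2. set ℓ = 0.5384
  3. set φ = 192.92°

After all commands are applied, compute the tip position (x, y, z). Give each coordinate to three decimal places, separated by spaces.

initial: κ=0.9106, φ=320.23°, ℓ=1.5284
cmd 1: set κ=0.4226 → (κ,φ,ℓ)=(0.4226,320.23°,1.5284) → tip=(0.3664,-0.3049,1.4243)
cmd 2: set ℓ=0.5384 → (κ,φ,ℓ)=(0.4226,320.23°,0.5384) → tip=(0.0469,-0.0390,0.5338)
cmd 3: set φ=192.92° → (κ,φ,ℓ)=(0.4226,192.92°,0.5384) → tip=(-0.0594,-0.0136,0.5338)

-0.059 -0.014 0.534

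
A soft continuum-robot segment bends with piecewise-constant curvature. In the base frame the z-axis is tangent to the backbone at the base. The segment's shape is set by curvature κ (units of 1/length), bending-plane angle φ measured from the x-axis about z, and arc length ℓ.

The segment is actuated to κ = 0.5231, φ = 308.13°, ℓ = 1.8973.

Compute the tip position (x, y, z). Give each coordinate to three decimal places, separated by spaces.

θ = κ·ℓ = 0.5231 × 1.8973 = 0.99248 rad
ρ = (1 − cos θ)/κ = (1 − 0.54662)/0.5231 = 0.86672
z = sin θ / κ = 0.83738/0.5231 = 1.60081
x = ρ cos φ = 0.86672 × cos(308.13°) = 0.53516
y = ρ sin φ = 0.86672 × sin(308.13°) = -0.68178

0.535 -0.682 1.601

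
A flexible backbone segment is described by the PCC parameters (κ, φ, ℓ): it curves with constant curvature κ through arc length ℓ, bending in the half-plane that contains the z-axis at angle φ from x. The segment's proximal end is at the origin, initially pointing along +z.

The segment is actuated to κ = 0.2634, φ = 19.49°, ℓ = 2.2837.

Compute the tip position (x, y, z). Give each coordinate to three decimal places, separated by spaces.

θ = κ·ℓ = 0.2634 × 2.2837 = 0.60153 rad
ρ = (1 − cos θ)/κ = (1 − 0.82447)/0.2634 = 0.66639
z = sin θ / κ = 0.56590/0.2634 = 2.14845
x = ρ cos φ = 0.66639 × cos(19.49°) = 0.62821
y = ρ sin φ = 0.66639 × sin(19.49°) = 0.22234

0.628 0.222 2.148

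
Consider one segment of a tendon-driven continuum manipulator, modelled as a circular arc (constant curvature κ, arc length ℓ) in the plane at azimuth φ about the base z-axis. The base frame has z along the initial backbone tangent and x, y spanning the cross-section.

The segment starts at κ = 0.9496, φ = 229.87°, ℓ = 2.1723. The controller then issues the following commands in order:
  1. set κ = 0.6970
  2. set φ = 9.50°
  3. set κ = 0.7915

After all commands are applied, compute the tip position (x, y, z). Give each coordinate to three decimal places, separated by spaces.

1.431 0.239 1.250

initial: κ=0.9496, φ=229.87°, ℓ=2.1723
cmd 1: set κ=0.6970 → (κ,φ,ℓ)=(0.6970,229.87°,2.1723) → tip=(-0.8723,-1.0348,1.4324)
cmd 2: set φ=9.50° → (κ,φ,ℓ)=(0.6970,9.50°,2.1723) → tip=(1.3348,0.2234,1.4324)
cmd 3: set κ=0.7915 → (κ,φ,ℓ)=(0.7915,9.50°,2.1723) → tip=(1.4306,0.2394,1.2495)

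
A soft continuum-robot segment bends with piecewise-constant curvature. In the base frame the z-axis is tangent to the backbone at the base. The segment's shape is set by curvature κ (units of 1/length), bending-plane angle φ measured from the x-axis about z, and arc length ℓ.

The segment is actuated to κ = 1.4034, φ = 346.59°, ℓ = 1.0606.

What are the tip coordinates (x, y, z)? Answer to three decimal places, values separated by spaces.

0.636 -0.152 0.710

θ = κ·ℓ = 1.4034 × 1.0606 = 1.48845 rad
ρ = (1 − cos θ)/κ = (1 − 0.08226)/1.4034 = 0.65394
z = sin θ / κ = 0.99661/1.4034 = 0.71014
x = ρ cos φ = 0.65394 × cos(346.59°) = 0.63611
y = ρ sin φ = 0.65394 × sin(346.59°) = -0.15166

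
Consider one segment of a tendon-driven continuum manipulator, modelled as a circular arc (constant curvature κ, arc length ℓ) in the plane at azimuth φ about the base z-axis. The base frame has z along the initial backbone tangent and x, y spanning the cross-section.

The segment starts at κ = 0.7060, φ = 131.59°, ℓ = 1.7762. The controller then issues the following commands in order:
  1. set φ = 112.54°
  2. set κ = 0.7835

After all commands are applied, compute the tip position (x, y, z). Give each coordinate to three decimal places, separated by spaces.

-0.402 0.969 1.256

initial: κ=0.7060, φ=131.59°, ℓ=1.7762
cmd 1: set φ=112.54° → (κ,φ,ℓ)=(0.7060,112.54°,1.7762) → tip=(-0.3738,0.9007,1.3459)
cmd 2: set κ=0.7835 → (κ,φ,ℓ)=(0.7835,112.54°,1.7762) → tip=(-0.4021,0.9688,1.2559)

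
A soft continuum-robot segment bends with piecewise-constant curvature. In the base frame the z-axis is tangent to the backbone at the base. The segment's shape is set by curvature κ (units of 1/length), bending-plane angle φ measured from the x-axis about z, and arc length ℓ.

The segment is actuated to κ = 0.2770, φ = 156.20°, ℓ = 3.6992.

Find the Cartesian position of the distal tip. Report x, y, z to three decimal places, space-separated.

θ = κ·ℓ = 0.2770 × 3.6992 = 1.02468 rad
ρ = (1 − cos θ)/κ = (1 − 0.51937)/0.2770 = 1.73511
z = sin θ / κ = 0.85455/0.2770 = 3.08501
x = ρ cos φ = 1.73511 × cos(156.20°) = -1.58756
y = ρ sin φ = 1.73511 × sin(156.20°) = 0.70020

-1.588 0.700 3.085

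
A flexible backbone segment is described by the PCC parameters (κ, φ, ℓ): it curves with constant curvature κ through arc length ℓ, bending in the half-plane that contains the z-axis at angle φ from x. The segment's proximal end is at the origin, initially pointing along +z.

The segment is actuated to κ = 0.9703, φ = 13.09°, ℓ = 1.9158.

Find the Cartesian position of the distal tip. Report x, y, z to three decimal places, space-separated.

1.289 0.300 0.988

θ = κ·ℓ = 0.9703 × 1.9158 = 1.85890 rad
ρ = (1 − cos θ)/κ = (1 − -0.28414)/0.9703 = 1.32344
z = sin θ / κ = 0.95878/0.9703 = 0.98813
x = ρ cos φ = 1.32344 × cos(13.09°) = 1.28905
y = ρ sin φ = 1.32344 × sin(13.09°) = 0.29973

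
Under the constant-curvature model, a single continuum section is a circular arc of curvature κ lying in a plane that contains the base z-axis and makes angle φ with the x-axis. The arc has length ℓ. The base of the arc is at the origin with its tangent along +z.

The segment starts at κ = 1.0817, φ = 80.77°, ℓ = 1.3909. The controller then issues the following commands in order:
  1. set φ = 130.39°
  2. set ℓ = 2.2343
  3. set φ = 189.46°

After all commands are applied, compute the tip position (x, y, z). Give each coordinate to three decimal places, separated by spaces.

initial: κ=1.0817, φ=80.77°, ℓ=1.3909
cmd 1: set φ=130.39° → (κ,φ,ℓ)=(1.0817,130.39°,1.3909) → tip=(-0.5594,0.6575,0.9224)
cmd 2: set ℓ=2.2343 → (κ,φ,ℓ)=(1.0817,130.39°,2.2343) → tip=(-1.0475,1.2313,0.6129)
cmd 3: set φ=189.46° → (κ,φ,ℓ)=(1.0817,189.46°,2.2343) → tip=(-1.5946,-0.2657,0.6129)

-1.595 -0.266 0.613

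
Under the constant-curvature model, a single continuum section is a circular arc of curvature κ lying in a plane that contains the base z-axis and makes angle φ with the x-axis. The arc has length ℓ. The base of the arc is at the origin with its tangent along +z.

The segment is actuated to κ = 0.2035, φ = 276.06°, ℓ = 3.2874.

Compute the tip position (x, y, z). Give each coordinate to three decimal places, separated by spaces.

0.112 -1.053 3.048

θ = κ·ℓ = 0.2035 × 3.2874 = 0.66899 rad
ρ = (1 − cos θ)/κ = (1 − 0.78445)/0.2035 = 1.05921
z = sin θ / κ = 0.62019/0.2035 = 3.04762
x = ρ cos φ = 1.05921 × cos(276.06°) = 0.11182
y = ρ sin φ = 1.05921 × sin(276.06°) = -1.05329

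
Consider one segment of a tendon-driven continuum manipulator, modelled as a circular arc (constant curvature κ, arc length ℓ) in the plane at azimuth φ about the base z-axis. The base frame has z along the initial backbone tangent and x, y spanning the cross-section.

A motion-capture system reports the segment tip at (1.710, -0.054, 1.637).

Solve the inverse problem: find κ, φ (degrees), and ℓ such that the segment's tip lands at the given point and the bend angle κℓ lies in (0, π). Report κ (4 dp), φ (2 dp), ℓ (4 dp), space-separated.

ρ = √(x²+y²) = √(1.710² + -0.054²) = 1.71085
φ = atan2(y, x) mod 360° = atan2(-0.054, 1.710) = 358.1913°
|p|² = ρ² + z² = 1.71085² + 1.637² = 5.60679
κ = 2ρ / |p|² = 2×1.71085 / 5.60679 = 0.61028
θ = 2·atan2(ρ, z) = 2·atan2(1.71085, 1.637) = 1.61491 rad
ℓ = θ/κ = 1.61491/0.61028 = 2.64618

0.6103 358.19 2.6462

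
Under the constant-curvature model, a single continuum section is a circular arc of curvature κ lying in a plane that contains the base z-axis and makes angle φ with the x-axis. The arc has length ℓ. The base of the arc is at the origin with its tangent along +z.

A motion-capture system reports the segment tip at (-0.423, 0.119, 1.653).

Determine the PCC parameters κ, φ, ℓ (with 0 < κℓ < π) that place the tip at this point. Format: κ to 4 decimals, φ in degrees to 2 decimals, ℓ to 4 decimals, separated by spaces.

ρ = √(x²+y²) = √(-0.423² + 0.119²) = 0.43942
φ = atan2(y, x) mod 360° = atan2(0.119, -0.423) = 164.2874°
|p|² = ρ² + z² = 0.43942² + 1.653² = 2.92550
κ = 2ρ / |p|² = 2×0.43942 / 2.92550 = 0.30041
θ = 2·atan2(ρ, z) = 2·atan2(0.43942, 1.653) = 0.51965 rad
ℓ = θ/κ = 0.51965/0.30041 = 1.72981

0.3004 164.29 1.7298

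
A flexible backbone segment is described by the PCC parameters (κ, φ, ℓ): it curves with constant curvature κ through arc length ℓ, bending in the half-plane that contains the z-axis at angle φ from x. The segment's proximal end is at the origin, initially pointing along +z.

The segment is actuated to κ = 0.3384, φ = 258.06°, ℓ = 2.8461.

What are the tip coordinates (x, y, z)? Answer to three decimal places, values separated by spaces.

θ = κ·ℓ = 0.3384 × 2.8461 = 0.96312 rad
ρ = (1 − cos θ)/κ = (1 − 0.57096)/0.3384 = 1.26785
z = sin θ / κ = 0.82098/0.3384 = 2.42606
x = ρ cos φ = 1.26785 × cos(258.06°) = -0.26230
y = ρ sin φ = 1.26785 × sin(258.06°) = -1.24042

-0.262 -1.240 2.426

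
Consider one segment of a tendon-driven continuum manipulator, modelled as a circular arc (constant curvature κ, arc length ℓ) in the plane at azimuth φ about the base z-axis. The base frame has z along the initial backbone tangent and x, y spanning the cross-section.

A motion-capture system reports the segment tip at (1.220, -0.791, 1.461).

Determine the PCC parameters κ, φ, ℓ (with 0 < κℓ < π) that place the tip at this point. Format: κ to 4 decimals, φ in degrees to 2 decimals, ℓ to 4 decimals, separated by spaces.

ρ = √(x²+y²) = √(1.220² + -0.791²) = 1.45399
φ = atan2(y, x) mod 360° = atan2(-0.791, 1.220) = 327.0422°
|p|² = ρ² + z² = 1.45399² + 1.461² = 4.24860
κ = 2ρ / |p|² = 2×1.45399 / 4.24860 = 0.68445
θ = 2·atan2(ρ, z) = 2·atan2(1.45399, 1.461) = 1.56599 rad
ℓ = θ/κ = 1.56599/0.68445 = 2.28793

0.6845 327.04 2.2879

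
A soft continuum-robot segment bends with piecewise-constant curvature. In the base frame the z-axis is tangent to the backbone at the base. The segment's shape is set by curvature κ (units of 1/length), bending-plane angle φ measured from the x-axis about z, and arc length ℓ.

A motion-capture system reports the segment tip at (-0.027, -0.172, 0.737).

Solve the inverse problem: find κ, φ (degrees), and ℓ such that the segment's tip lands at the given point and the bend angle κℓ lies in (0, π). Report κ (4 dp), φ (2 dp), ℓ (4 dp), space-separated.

ρ = √(x²+y²) = √(-0.027² + -0.172²) = 0.17411
φ = atan2(y, x) mod 360° = atan2(-0.172, -0.027) = 261.0787°
|p|² = ρ² + z² = 0.17411² + 0.737² = 0.57348
κ = 2ρ / |p|² = 2×0.17411 / 0.57348 = 0.60719
θ = 2·atan2(ρ, z) = 2·atan2(0.17411, 0.737) = 0.46397 rad
ℓ = θ/κ = 0.46397/0.60719 = 0.76412

0.6072 261.08 0.7641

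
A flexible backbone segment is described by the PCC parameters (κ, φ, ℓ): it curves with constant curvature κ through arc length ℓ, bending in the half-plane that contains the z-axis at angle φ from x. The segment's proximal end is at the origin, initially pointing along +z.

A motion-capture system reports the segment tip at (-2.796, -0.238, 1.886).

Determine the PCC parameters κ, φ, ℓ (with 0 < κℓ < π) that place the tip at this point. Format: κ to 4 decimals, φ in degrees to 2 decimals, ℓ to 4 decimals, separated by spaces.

0.4910 184.87 3.9883

ρ = √(x²+y²) = √(-2.796² + -0.238²) = 2.80611
φ = atan2(y, x) mod 360° = atan2(-0.238, -2.796) = 184.8654°
|p|² = ρ² + z² = 2.80611² + 1.886² = 11.43126
κ = 2ρ / |p|² = 2×2.80611 / 11.43126 = 0.49095
θ = 2·atan2(ρ, z) = 2·atan2(2.80611, 1.886) = 1.95808 rad
ℓ = θ/κ = 1.95808/0.49095 = 3.98831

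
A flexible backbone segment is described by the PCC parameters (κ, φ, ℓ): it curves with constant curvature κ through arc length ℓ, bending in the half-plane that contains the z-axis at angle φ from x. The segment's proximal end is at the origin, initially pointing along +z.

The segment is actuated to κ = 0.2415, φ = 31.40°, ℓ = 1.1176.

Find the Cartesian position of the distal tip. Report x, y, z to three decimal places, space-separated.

0.128 0.078 1.104

θ = κ·ℓ = 0.2415 × 1.1176 = 0.26990 rad
ρ = (1 − cos θ)/κ = (1 − 0.96380)/0.2415 = 0.14991
z = sin θ / κ = 0.26664/0.2415 = 1.10408
x = ρ cos φ = 0.14991 × cos(31.40°) = 0.12795
y = ρ sin φ = 0.14991 × sin(31.40°) = 0.07810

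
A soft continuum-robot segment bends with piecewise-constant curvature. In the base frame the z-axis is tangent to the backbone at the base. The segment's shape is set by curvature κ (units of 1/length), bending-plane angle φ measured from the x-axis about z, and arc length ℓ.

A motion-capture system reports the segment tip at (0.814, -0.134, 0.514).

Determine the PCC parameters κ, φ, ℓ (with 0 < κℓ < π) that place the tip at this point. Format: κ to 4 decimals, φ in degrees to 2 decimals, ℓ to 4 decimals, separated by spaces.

ρ = √(x²+y²) = √(0.814² + -0.134²) = 0.82496
φ = atan2(y, x) mod 360° = atan2(-0.134, 0.814) = 350.6519°
|p|² = ρ² + z² = 0.82496² + 0.514² = 0.94475
κ = 2ρ / |p|² = 2×0.82496 / 0.94475 = 1.74640
θ = 2·atan2(ρ, z) = 2·atan2(0.82496, 0.514) = 2.02718 rad
ℓ = θ/κ = 2.02718/1.74640 = 1.16077

1.7464 350.65 1.1608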